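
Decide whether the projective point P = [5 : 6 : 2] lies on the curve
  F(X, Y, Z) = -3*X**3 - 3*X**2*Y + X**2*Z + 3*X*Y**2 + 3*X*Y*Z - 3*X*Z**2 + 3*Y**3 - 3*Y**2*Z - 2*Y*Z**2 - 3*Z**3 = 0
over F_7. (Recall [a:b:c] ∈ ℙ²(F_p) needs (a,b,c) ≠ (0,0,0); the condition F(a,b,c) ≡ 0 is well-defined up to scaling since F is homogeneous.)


F(5,6,2) ≡ 0 (mod 7); P is on the curve.

Evaluate F(5, 6, 2) term-by-term (mod 7).
  -3*X**3 ↦ -3·125·1·1 = -375
  -3*X**2*Y ↦ -3·25·6·1 = -450
  X**2*Z ↦ 1·25·1·2 = 50
  3*X*Y**2 ↦ 3·5·36·1 = 540
  3*X*Y*Z ↦ 3·5·6·2 = 180
  -3*X*Z**2 ↦ -3·5·1·4 = -60
  3*Y**3 ↦ 3·1·216·1 = 648
  -3*Y**2*Z ↦ -3·1·36·2 = -216
  -2*Y*Z**2 ↦ -2·1·6·4 = -48
  -3*Z**3 ↦ -3·1·1·8 = -24
Sum: F(5, 6, 2) = (-375) + (-450) + (50) + (540) + (180) + (-60) + (648) + (-216) + (-48) + (-24) = 245.
Reducing mod 7: 245 ≡ 0 (mod 7).
Since F(a, b, c) ≡ 0 (mod 7), P lies on the curve.


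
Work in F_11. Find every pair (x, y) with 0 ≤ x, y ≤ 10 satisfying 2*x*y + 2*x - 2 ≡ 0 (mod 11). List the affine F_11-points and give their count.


Affine F_11-points: {(1, 0), (2, 5), (3, 3), (4, 2), (5, 8), (6, 1), (7, 7), (8, 6), (9, 4), (10, 9)}; count = 10.

For each of the 121 pairs (x, y) ∈ F_11², evaluate f(x, y) mod 11. Record the zeros.
  x = 0: [0↦9, 1↦9, 2↦9, 3↦9, 4↦9, 5↦9, 6↦9, 7↦9, 8↦9, 9↦9, 10↦9]  zeros at y ∈ ∅
  x = 1: [0↦0, 1↦2, 2↦4, 3↦6, 4↦8, 5↦10, 6↦1, 7↦3, 8↦5, 9↦7, 10↦9]  zeros at y ∈ {0}
  x = 2: [0↦2, 1↦6, 2↦10, 3↦3, 4↦7, 5↦0, 6↦4, 7↦8, 8↦1, 9↦5, 10↦9]  zeros at y ∈ {5}
  x = 3: [0↦4, 1↦10, 2↦5, 3↦0, 4↦6, 5↦1, 6↦7, 7↦2, 8↦8, 9↦3, 10↦9]  zeros at y ∈ {3}
  x = 4: [0↦6, 1↦3, 2↦0, 3↦8, 4↦5, 5↦2, 6↦10, 7↦7, 8↦4, 9↦1, 10↦9]  zeros at y ∈ {2}
  x = 5: [0↦8, 1↦7, 2↦6, 3↦5, 4↦4, 5↦3, 6↦2, 7↦1, 8↦0, 9↦10, 10↦9]  zeros at y ∈ {8}
  x = 6: [0↦10, 1↦0, 2↦1, 3↦2, 4↦3, 5↦4, 6↦5, 7↦6, 8↦7, 9↦8, 10↦9]  zeros at y ∈ {1}
  x = 7: [0↦1, 1↦4, 2↦7, 3↦10, 4↦2, 5↦5, 6↦8, 7↦0, 8↦3, 9↦6, 10↦9]  zeros at y ∈ {7}
  x = 8: [0↦3, 1↦8, 2↦2, 3↦7, 4↦1, 5↦6, 6↦0, 7↦5, 8↦10, 9↦4, 10↦9]  zeros at y ∈ {6}
  x = 9: [0↦5, 1↦1, 2↦8, 3↦4, 4↦0, 5↦7, 6↦3, 7↦10, 8↦6, 9↦2, 10↦9]  zeros at y ∈ {4}
  x = 10: [0↦7, 1↦5, 2↦3, 3↦1, 4↦10, 5↦8, 6↦6, 7↦4, 8↦2, 9↦0, 10↦9]  zeros at y ∈ {9}
Collecting zeros: affine points = {(1, 0), (2, 5), (3, 3), (4, 2), (5, 8), (6, 1), (7, 7), (8, 6), (9, 4), (10, 9)}.
Total count |C(F_11)_aff| = 10.


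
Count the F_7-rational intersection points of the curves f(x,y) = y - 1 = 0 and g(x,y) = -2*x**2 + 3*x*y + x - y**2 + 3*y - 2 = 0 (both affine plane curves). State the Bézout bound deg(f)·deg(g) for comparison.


Common zeros: {(0, 1), (2, 1)}; count = 2; Bézout bound = 2.

deg(f) = 1, deg(g) = 2, so Bézout bound = 2.
Scan x ∈ F_7. For each x, list the y ∈ F_7 with f(x, y) ≡ 0 and those with g(x, y) ≡ 0 (mod 7); the common zeros in that column are the intersection.
  x = 0: f ≡ 0 at y ∈ {1}; g ≡ 0 at y ∈ {1, 2}; common: {1}.
  x = 1: f ≡ 0 at y ∈ {1}; g ≡ 0 at y ∈ ∅; common: ∅.
  x = 2: f ≡ 0 at y ∈ {1}; g ≡ 0 at y ∈ {1}; common: {1}.
  x = 3: f ≡ 0 at y ∈ {1}; g ≡ 0 at y ∈ ∅; common: ∅.
  x = 4: f ≡ 0 at y ∈ {1}; g ≡ 0 at y ∈ {4}; common: ∅.
  x = 5: f ≡ 0 at y ∈ {1}; g ≡ 0 at y ∈ ∅; common: ∅.
  x = 6: f ≡ 0 at y ∈ {1}; g ≡ 0 at y ∈ {3, 4}; common: ∅.
Collecting: common zeros = {(0, 1), (2, 1)}, so the count is 2.
Comparison with the Bézout bound: 2 ≤ 2 = deg(f)·deg(g), as expected for curves with no common component (the bound is attained).


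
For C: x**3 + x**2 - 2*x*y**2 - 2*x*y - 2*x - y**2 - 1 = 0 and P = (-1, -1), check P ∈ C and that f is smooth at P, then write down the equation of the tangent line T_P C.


Tangent line at P: -x - 1 = 0.

Step 1: f(-1, -1) = 0, so P lies on C.
Step 2: partial derivatives
  f_x(x, y) = 3*x**2 + 2*x - 2*y**2 - 2*y - 2, f_y(x, y) = -4*x*y - 2*x - 2*y.
  f_x(P) = -1, f_y(P) = 0 (gradient nonzero, so P is smooth).
Step 3: tangent line at P: -1·(x − -1) + 0·(y − -1) = 0.
Expanding: -x - 1 = 0.


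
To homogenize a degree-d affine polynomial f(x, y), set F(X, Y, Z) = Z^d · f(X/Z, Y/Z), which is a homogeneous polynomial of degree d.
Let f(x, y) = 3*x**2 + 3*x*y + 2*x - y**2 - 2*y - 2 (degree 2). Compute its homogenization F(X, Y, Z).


F(X, Y, Z) = 3*X**2 + 3*X*Y + 2*X*Z - Y**2 - 2*Y*Z - 2*Z**2

deg(f) = 2.
Substitute x = X/Z, y = Y/Z into f, then multiply by Z^2.
  monomial 3·x^2·y^0 ↦ 3·X^2·Y^0·Z^0.
  monomial 3·x^1·y^1 ↦ 3·X^1·Y^1·Z^0.
  monomial 2·x^1·y^0 ↦ 2·X^1·Y^0·Z^1.
  monomial -1·x^0·y^2 ↦ -1·X^0·Y^2·Z^0.
  monomial -2·x^0·y^1 ↦ -2·X^0·Y^1·Z^1.
  monomial -2·x^0·y^0 ↦ -2·X^0·Y^0·Z^2.
Collecting: F(X, Y, Z) = 3*X**2 + 3*X*Y + 2*X*Z - Y**2 - 2*Y*Z - 2*Z**2.


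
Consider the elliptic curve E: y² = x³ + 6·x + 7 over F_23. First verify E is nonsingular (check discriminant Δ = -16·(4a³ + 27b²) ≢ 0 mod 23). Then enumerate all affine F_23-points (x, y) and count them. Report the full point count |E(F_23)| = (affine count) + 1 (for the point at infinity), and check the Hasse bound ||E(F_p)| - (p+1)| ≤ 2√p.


Affine points = {(2, 2), (2, 21), (3, 11), (3, 12), (4, 7), (4, 16), (5, 1), (5, 22), (6, 11), (6, 12), (7, 1), (7, 22), (9, 10), (9, 13), (10, 3), (10, 20), (11, 1), (11, 22), (12, 6), (12, 17), (14, 11), (14, 12), (16, 6), (16, 17), (17, 10), (17, 13), (18, 6), (18, 17), (20, 10), (20, 13), (22, 0)}; affine count = 31; |E(F_23)| = 32.

Discriminant check: Δ ∝ 4a³ + 27b² = 4·6³ + 27·7² = 4·216 + 27·49 ≡ 2 (mod 23). Nonzero ⇒ E is nonsingular.
For each x ∈ F_23, compute rhs = x³ + 6·x + 7 mod 23, then count y ∈ F_23 with y² ≡ rhs.
  x = 0: rhs = 7, matching y values: none (0 points).
  x = 1: rhs = 14, matching y values: none (0 points).
  x = 2: rhs = 4, matching y values: 2, 21 (2 points).
  x = 3: rhs = 6, matching y values: 11, 12 (2 points).
  x = 4: rhs = 3, matching y values: 7, 16 (2 points).
  x = 5: rhs = 1, matching y values: 1, 22 (2 points).
  x = 6: rhs = 6, matching y values: 11, 12 (2 points).
  x = 7: rhs = 1, matching y values: 1, 22 (2 points).
  x = 8: rhs = 15, matching y values: none (0 points).
  x = 9: rhs = 8, matching y values: 10, 13 (2 points).
  x = 10: rhs = 9, matching y values: 3, 20 (2 points).
  x = 11: rhs = 1, matching y values: 1, 22 (2 points).
  x = 12: rhs = 13, matching y values: 6, 17 (2 points).
  x = 13: rhs = 5, matching y values: none (0 points).
  x = 14: rhs = 6, matching y values: 11, 12 (2 points).
  x = 15: rhs = 22, matching y values: none (0 points).
  x = 16: rhs = 13, matching y values: 6, 17 (2 points).
  x = 17: rhs = 8, matching y values: 10, 13 (2 points).
  x = 18: rhs = 13, matching y values: 6, 17 (2 points).
  x = 19: rhs = 11, matching y values: none (0 points).
  x = 20: rhs = 8, matching y values: 10, 13 (2 points).
  x = 21: rhs = 10, matching y values: none (0 points).
  x = 22: rhs = 0, matching y values: 0 (1 points).
Total affine count: 31.
Full point count |E(F_23)| = 31 + 1 = 32.
Hasse bound: |32 − (23+1)| = |8| = 8 ≤ 2√23 ≈ 9.5917 ✓.


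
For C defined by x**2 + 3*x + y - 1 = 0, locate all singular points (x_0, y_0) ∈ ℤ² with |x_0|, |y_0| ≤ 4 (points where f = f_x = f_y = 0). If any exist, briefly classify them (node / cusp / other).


No singular points in the scanned grid; C is smooth there.

Compute partial derivatives:
  f_x = 2*x + 3.
  f_y = 1.
f_y = 1 is a nonzero constant, so f_y never vanishes: no point (x, y) can satisfy f = f_x = f_y = 0. In particular no (x, y) ∈ {−4, ..., 4}² is singular; the curve is smooth.


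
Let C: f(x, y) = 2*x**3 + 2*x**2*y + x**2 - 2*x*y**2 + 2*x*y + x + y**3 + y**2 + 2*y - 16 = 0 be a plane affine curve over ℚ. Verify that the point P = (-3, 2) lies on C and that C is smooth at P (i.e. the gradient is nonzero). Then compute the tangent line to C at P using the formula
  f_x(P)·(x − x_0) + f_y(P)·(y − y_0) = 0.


Tangent line at P: 21*x + 54*y - 45 = 0.

Step 1: f(-3, 2) = 0, so P lies on C.
Step 2: partial derivatives
  f_x(x, y) = 6*x**2 + 4*x*y + 2*x - 2*y**2 + 2*y + 1, f_y(x, y) = 2*x**2 - 4*x*y + 2*x + 3*y**2 + 2*y + 2.
  f_x(P) = 21, f_y(P) = 54 (gradient nonzero, so P is smooth).
Step 3: tangent line at P: 21·(x − -3) + 54·(y − 2) = 0.
Expanding: 21*x + 54*y - 45 = 0.


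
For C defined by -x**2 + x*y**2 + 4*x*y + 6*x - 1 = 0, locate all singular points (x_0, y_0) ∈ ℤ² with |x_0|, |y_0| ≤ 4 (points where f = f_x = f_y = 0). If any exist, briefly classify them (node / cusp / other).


Singular points: {(1, -2)}; classification: node.

Compute partial derivatives:
  f_x = -2*x + y**2 + 4*y + 6.
  f_y = 2*x*y + 4*x.
Scan x_0 ∈ {−4, ..., 4}. For each x_0, f_y(x_0, y) is a polynomial in y; find its integer roots y ∈ {−4, ..., 4}, then test f_x and f at those candidates.
  x = -4: f_y(-4, y) = -8*y - 16; vanishes at y ∈ {-2}. (-4, -2): f_x = 10 ≠ 0.
  x = -3: f_y(-3, y) = -6*y - 12; vanishes at y ∈ {-2}. (-3, -2): f_x = 8 ≠ 0.
  x = -2: f_y(-2, y) = -4*y - 8; vanishes at y ∈ {-2}. (-2, -2): f_x = 6 ≠ 0.
  x = -1: f_y(-1, y) = -2*y - 4; vanishes at y ∈ {-2}. (-1, -2): f_x = 4 ≠ 0.
  x = 0: f_y(0, y) = 0; vanishes at y ∈ {-4, -3, -2, -1, 0, 1, 2, 3, 4}. (0, -4): f_x = 6 ≠ 0; (0, -3): f_x = 3 ≠ 0; (0, -2): f_x = 2 ≠ 0; (0, -1): f_x = 3 ≠ 0; (0, 0): f_x = 6 ≠ 0; (0, 1): f_x = 11 ≠ 0; (0, 2): f_x = 18 ≠ 0; (0, 3): f_x = 27 ≠ 0; (0, 4): f_x = 38 ≠ 0.
  x = 1: f_y(1, y) = 2*y + 4; vanishes at y ∈ {-2}. (1, -2): f_x = 0, f = 0 — SINGULAR.
  x = 2: f_y(2, y) = 4*y + 8; vanishes at y ∈ {-2}. (2, -2): f_x = -2 ≠ 0.
  x = 3: f_y(3, y) = 6*y + 12; vanishes at y ∈ {-2}. (3, -2): f_x = -4 ≠ 0.
  x = 4: f_y(4, y) = 8*y + 16; vanishes at y ∈ {-2}. (4, -2): f_x = -6 ≠ 0.
Only singular point on the grid: (1, -2).
Classify: substitute x = 1 + u, y = -2 + v and expand: f = -u**2 + u*v**2 + v**2.
No constant or linear terms (consistent with a singular point). Quadratic part: -u**2 + v**2. Cubic part: u*v**2.
The quadratic part v**2 - u**2 = (v − u)(v + u) splits into two distinct linear factors, so there are two distinct tangent lines y − -2 = ±(x − 1) — this is a node (ordinary double point).
Classification: node.


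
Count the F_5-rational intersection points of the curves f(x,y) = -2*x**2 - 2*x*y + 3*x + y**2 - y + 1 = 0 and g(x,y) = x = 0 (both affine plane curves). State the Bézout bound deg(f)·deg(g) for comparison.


Common zeros: ∅; count = 0; Bézout bound = 2.

deg(f) = 2, deg(g) = 1, so Bézout bound = 2.
Scan x ∈ F_5. For each x, list the y ∈ F_5 with f(x, y) ≡ 0 and those with g(x, y) ≡ 0 (mod 5); the common zeros in that column are the intersection.
  x = 0: f ≡ 0 at y ∈ ∅; g ≡ 0 at y ∈ {0, 1, 2, 3, 4}; common: ∅.
  x = 1: f ≡ 0 at y ∈ {1, 2}; g ≡ 0 at y ∈ ∅; common: ∅.
  x = 2: f ≡ 0 at y ∈ {1, 4}; g ≡ 0 at y ∈ ∅; common: ∅.
  x = 3: f ≡ 0 at y ∈ {3, 4}; g ≡ 0 at y ∈ ∅; common: ∅.
  x = 4: f ≡ 0 at y ∈ ∅; g ≡ 0 at y ∈ ∅; common: ∅.
Collecting: common zeros = ∅, so the count is 0.
Comparison with the Bézout bound: 0 ≤ 2 = deg(f)·deg(g), as expected for curves with no common component (the affine F_5-count falls short of the bound because intersections may lie at infinity, over extension fields, or carry multiplicity).


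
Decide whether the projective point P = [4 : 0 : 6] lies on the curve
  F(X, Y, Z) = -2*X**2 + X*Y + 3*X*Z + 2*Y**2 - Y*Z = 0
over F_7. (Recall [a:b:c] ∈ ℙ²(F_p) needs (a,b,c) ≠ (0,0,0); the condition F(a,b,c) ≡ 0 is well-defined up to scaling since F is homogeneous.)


F(4,0,6) ≡ 5 (mod 7); P is NOT on the curve.

Evaluate F(4, 0, 6) term-by-term (mod 7).
  -2*X**2 ↦ -2·16·1·1 = -32
  X*Y ↦ 1·4·0·1 = 0
  3*X*Z ↦ 3·4·1·6 = 72
  2*Y**2 ↦ 2·1·0·1 = 0
  -Y*Z ↦ -1·1·0·6 = 0
Sum: F(4, 0, 6) = (-32) + (0) + (72) + (0) + (0) = 40.
Reducing mod 7: 40 ≡ 5 (mod 7).
Since F(a, b, c) ≡ 5 ≠ 0 (mod 7), P does NOT lie on the curve.


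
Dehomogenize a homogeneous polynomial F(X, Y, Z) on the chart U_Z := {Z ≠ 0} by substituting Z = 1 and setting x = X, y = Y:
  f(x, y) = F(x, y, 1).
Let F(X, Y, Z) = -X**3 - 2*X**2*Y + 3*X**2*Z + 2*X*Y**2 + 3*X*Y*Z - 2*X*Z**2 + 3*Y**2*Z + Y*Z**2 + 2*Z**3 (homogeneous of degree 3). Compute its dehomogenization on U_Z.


f(x, y) = -x**3 - 2*x**2*y + 3*x**2 + 2*x*y**2 + 3*x*y - 2*x + 3*y**2 + y + 2

On U_Z we set Z = 1. Each monomial c·X^i·Y^j·Z^k in F becomes c·x^i·y^j·1^k = c·x^i·y^j.
Substituting Z = 1: F(X, Y, 1) = -x**3 - 2*x**2*y + 3*x**2 + 2*x*y**2 + 3*x*y - 2*x + 3*y**2 + y + 2.
Note: deg(f) ≤ deg(F) = 3; strict inequality happens when F is divisible by Z (lost terms).


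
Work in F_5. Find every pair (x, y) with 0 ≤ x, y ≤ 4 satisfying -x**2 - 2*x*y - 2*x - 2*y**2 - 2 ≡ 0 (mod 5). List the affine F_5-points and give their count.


Affine F_5-points: {(0, 2), (0, 3), (1, 0), (1, 4), (2, 0), (2, 3), (3, 1), (4, 2), (4, 4)}; count = 9.

For each of the 25 pairs (x, y) ∈ F_5², evaluate f(x, y) mod 5. Record the zeros.
  x = 0: [0↦3, 1↦1, 2↦0, 3↦0, 4↦1]  zeros at y ∈ {2, 3}
  x = 1: [0↦0, 1↦1, 2↦3, 3↦1, 4↦0]  zeros at y ∈ {0, 4}
  x = 2: [0↦0, 1↦4, 2↦4, 3↦0, 4↦2]  zeros at y ∈ {0, 3}
  x = 3: [0↦3, 1↦0, 2↦3, 3↦2, 4↦2]  zeros at y ∈ {1}
  x = 4: [0↦4, 1↦4, 2↦0, 3↦2, 4↦0]  zeros at y ∈ {2, 4}
Collecting zeros: affine points = {(0, 2), (0, 3), (1, 0), (1, 4), (2, 0), (2, 3), (3, 1), (4, 2), (4, 4)}.
Total count |C(F_5)_aff| = 9.


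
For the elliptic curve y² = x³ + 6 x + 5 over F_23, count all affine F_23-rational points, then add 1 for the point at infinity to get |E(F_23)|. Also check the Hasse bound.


Affine points = {(1, 9), (1, 14), (2, 5), (2, 18), (3, 2), (3, 21), (4, 1), (4, 22), (6, 2), (6, 21), (8, 6), (8, 17), (9, 11), (9, 12), (13, 7), (13, 16), (14, 2), (14, 21), (17, 11), (17, 12), (19, 3), (19, 20), (20, 11), (20, 12), (21, 10), (21, 13)}; affine count = 26; |E(F_23)| = 27.

Discriminant check: Δ ∝ 4a³ + 27b² = 4·6³ + 27·5² = 4·216 + 27·25 ≡ 21 (mod 23). Nonzero ⇒ E is nonsingular.
For each x ∈ F_23, compute rhs = x³ + 6·x + 5 mod 23, then count y ∈ F_23 with y² ≡ rhs.
  x = 0: rhs = 5, matching y values: none (0 points).
  x = 1: rhs = 12, matching y values: 9, 14 (2 points).
  x = 2: rhs = 2, matching y values: 5, 18 (2 points).
  x = 3: rhs = 4, matching y values: 2, 21 (2 points).
  x = 4: rhs = 1, matching y values: 1, 22 (2 points).
  x = 5: rhs = 22, matching y values: none (0 points).
  x = 6: rhs = 4, matching y values: 2, 21 (2 points).
  x = 7: rhs = 22, matching y values: none (0 points).
  x = 8: rhs = 13, matching y values: 6, 17 (2 points).
  x = 9: rhs = 6, matching y values: 11, 12 (2 points).
  x = 10: rhs = 7, matching y values: none (0 points).
  x = 11: rhs = 22, matching y values: none (0 points).
  x = 12: rhs = 11, matching y values: none (0 points).
  x = 13: rhs = 3, matching y values: 7, 16 (2 points).
  x = 14: rhs = 4, matching y values: 2, 21 (2 points).
  x = 15: rhs = 20, matching y values: none (0 points).
  x = 16: rhs = 11, matching y values: none (0 points).
  x = 17: rhs = 6, matching y values: 11, 12 (2 points).
  x = 18: rhs = 11, matching y values: none (0 points).
  x = 19: rhs = 9, matching y values: 3, 20 (2 points).
  x = 20: rhs = 6, matching y values: 11, 12 (2 points).
  x = 21: rhs = 8, matching y values: 10, 13 (2 points).
  x = 22: rhs = 21, matching y values: none (0 points).
Total affine count: 26.
Full point count |E(F_23)| = 26 + 1 = 27.
Hasse bound: |27 − (23+1)| = |3| = 3 ≤ 2√23 ≈ 9.5917 ✓.


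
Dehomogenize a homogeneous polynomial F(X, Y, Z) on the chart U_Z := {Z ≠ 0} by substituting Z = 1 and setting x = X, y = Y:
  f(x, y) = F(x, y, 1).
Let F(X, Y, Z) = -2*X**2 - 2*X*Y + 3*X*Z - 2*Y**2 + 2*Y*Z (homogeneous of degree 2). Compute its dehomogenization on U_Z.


f(x, y) = -2*x**2 - 2*x*y + 3*x - 2*y**2 + 2*y

On U_Z we set Z = 1. Each monomial c·X^i·Y^j·Z^k in F becomes c·x^i·y^j·1^k = c·x^i·y^j.
Substituting Z = 1: F(X, Y, 1) = -2*x**2 - 2*x*y + 3*x - 2*y**2 + 2*y.
Note: deg(f) ≤ deg(F) = 2; strict inequality happens when F is divisible by Z (lost terms).


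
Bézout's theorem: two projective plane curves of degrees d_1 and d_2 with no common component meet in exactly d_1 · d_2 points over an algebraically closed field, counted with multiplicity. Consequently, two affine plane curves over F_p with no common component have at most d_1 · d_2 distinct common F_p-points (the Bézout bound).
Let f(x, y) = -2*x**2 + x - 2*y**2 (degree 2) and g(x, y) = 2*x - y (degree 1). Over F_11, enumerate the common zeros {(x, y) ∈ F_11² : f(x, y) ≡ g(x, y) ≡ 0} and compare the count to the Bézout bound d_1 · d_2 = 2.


Common zeros: {(0, 0), (10, 9)}; count = 2; Bézout bound = 2.

deg(f) = 2, deg(g) = 1, so Bézout bound = 2.
Scan x ∈ F_11. For each x, list the y ∈ F_11 with f(x, y) ≡ 0 and those with g(x, y) ≡ 0 (mod 11); the common zeros in that column are the intersection.
  x = 0: f ≡ 0 at y ∈ {0}; g ≡ 0 at y ∈ {0}; common: {0}.
  x = 1: f ≡ 0 at y ∈ {4, 7}; g ≡ 0 at y ∈ {2}; common: ∅.
  x = 2: f ≡ 0 at y ∈ ∅; g ≡ 0 at y ∈ {4}; common: ∅.
  x = 3: f ≡ 0 at y ∈ {3, 8}; g ≡ 0 at y ∈ {6}; common: ∅.
  x = 4: f ≡ 0 at y ∈ ∅; g ≡ 0 at y ∈ {8}; common: ∅.
  x = 5: f ≡ 0 at y ∈ {4, 7}; g ≡ 0 at y ∈ {10}; common: ∅.
  x = 6: f ≡ 0 at y ∈ {0}; g ≡ 0 at y ∈ {1}; common: ∅.
  x = 7: f ≡ 0 at y ∈ {2, 9}; g ≡ 0 at y ∈ {3}; common: ∅.
  x = 8: f ≡ 0 at y ∈ ∅; g ≡ 0 at y ∈ {5}; common: ∅.
  x = 9: f ≡ 0 at y ∈ ∅; g ≡ 0 at y ∈ {7}; common: ∅.
  x = 10: f ≡ 0 at y ∈ {2, 9}; g ≡ 0 at y ∈ {9}; common: {9}.
Collecting: common zeros = {(0, 0), (10, 9)}, so the count is 2.
Comparison with the Bézout bound: 2 ≤ 2 = deg(f)·deg(g), as expected for curves with no common component (the bound is attained).


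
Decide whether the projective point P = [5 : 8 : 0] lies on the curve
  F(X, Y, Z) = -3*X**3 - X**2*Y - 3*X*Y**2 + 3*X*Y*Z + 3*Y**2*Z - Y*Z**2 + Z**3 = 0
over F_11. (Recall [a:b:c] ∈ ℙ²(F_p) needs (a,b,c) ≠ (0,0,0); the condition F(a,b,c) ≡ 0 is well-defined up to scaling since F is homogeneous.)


F(5,8,0) ≡ 5 (mod 11); P is NOT on the curve.

Evaluate F(5, 8, 0) term-by-term (mod 11).
  -3*X**3 ↦ -3·125·1·1 = -375
  -X**2*Y ↦ -1·25·8·1 = -200
  -3*X*Y**2 ↦ -3·5·64·1 = -960
  3*X*Y*Z ↦ 3·5·8·0 = 0
  3*Y**2*Z ↦ 3·1·64·0 = 0
  -Y*Z**2 ↦ -1·1·8·0 = 0
  Z**3 ↦ 1·1·1·0 = 0
Sum: F(5, 8, 0) = (-375) + (-200) + (-960) + (0) + (0) + (0) + (0) = -1535.
Reducing mod 11: -1535 ≡ 5 (mod 11).
Since F(a, b, c) ≡ 5 ≠ 0 (mod 11), P does NOT lie on the curve.


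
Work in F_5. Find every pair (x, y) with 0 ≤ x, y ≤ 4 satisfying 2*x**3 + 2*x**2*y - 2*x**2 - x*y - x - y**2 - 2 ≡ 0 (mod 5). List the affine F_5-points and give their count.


Affine F_5-points: {(1, 2), (1, 4), (3, 1), (3, 4), (4, 0), (4, 3)}; count = 6.

For each of the 25 pairs (x, y) ∈ F_5², evaluate f(x, y) mod 5. Record the zeros.
  x = 0: [0↦3, 1↦2, 2↦4, 3↦4, 4↦2]  zeros at y ∈ ∅
  x = 1: [0↦2, 1↦2, 2↦0, 3↦1, 4↦0]  zeros at y ∈ {2, 4}
  x = 2: [0↦4, 1↦4, 2↦2, 3↦3, 4↦2]  zeros at y ∈ ∅
  x = 3: [0↦1, 1↦0, 2↦2, 3↦2, 4↦0]  zeros at y ∈ {1, 4}
  x = 4: [0↦0, 1↦2, 2↦2, 3↦0, 4↦1]  zeros at y ∈ {0, 3}
Collecting zeros: affine points = {(1, 2), (1, 4), (3, 1), (3, 4), (4, 0), (4, 3)}.
Total count |C(F_5)_aff| = 6.


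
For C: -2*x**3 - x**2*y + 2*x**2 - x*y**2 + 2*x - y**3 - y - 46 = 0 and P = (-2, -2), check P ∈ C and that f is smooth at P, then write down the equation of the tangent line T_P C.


Tangent line at P: -42*x - 25*y - 134 = 0.

Step 1: f(-2, -2) = 0, so P lies on C.
Step 2: partial derivatives
  f_x(x, y) = -6*x**2 - 2*x*y + 4*x - y**2 + 2, f_y(x, y) = -x**2 - 2*x*y - 3*y**2 - 1.
  f_x(P) = -42, f_y(P) = -25 (gradient nonzero, so P is smooth).
Step 3: tangent line at P: -42·(x − -2) + -25·(y − -2) = 0.
Expanding: -42*x - 25*y - 134 = 0.


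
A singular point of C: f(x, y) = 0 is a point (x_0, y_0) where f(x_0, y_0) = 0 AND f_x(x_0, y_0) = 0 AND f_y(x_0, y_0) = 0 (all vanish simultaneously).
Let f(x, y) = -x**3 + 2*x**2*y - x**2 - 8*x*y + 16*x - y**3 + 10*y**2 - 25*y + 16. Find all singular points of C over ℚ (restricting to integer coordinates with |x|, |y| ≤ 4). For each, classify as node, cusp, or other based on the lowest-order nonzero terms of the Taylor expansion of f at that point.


Singular points: {(2, 3)}; classification: node.

Compute partial derivatives:
  f_x = -3*x**2 + 4*x*y - 2*x - 8*y + 16.
  f_y = 2*x**2 - 8*x - 3*y**2 + 20*y - 25.
Scan x_0 ∈ {−4, ..., 4}. For each x_0, f_y(x_0, y) is a polynomial in y; find its integer roots y ∈ {−4, ..., 4}, then test f_x and f at those candidates.
  x = -4: f_y(-4, y) = -3*y**2 + 20*y + 39; no integer root y with |y| ≤ 4.
  x = -3: f_y(-3, y) = -3*y**2 + 20*y + 17; no integer root y with |y| ≤ 4.
  x = -2: f_y(-2, y) = -3*y**2 + 20*y - 1; no integer root y with |y| ≤ 4.
  x = -1: f_y(-1, y) = -3*y**2 + 20*y - 15; no integer root y with |y| ≤ 4.
  x = 0: f_y(0, y) = -3*y**2 + 20*y - 25; no integer root y with |y| ≤ 4.
  x = 1: f_y(1, y) = -3*y**2 + 20*y - 31; no integer root y with |y| ≤ 4.
  x = 2: f_y(2, y) = -3*y**2 + 20*y - 33; vanishes at y ∈ {3}. (2, 3): f_x = 0, f = 0 — SINGULAR.
  x = 3: f_y(3, y) = -3*y**2 + 20*y - 31; no integer root y with |y| ≤ 4.
  x = 4: f_y(4, y) = -3*y**2 + 20*y - 25; no integer root y with |y| ≤ 4.
Only singular point on the grid: (2, 3).
Classify: substitute x = 2 + u, y = 3 + v and expand: f = -u**3 + 2*u**2*v - u**2 - v**3 + v**2.
No constant or linear terms (consistent with a singular point). Quadratic part: -u**2 + v**2. Cubic part: -u**3 + 2*u**2*v - v**3.
The quadratic part v**2 - u**2 = (v − u)(v + u) splits into two distinct linear factors, so there are two distinct tangent lines y − 3 = ±(x − 2) — this is a node (ordinary double point).
Classification: node.


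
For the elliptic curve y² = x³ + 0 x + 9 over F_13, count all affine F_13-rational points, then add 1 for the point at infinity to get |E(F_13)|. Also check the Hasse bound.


Affine points = {(0, 3), (0, 10), (1, 6), (1, 7), (2, 2), (2, 11), (3, 6), (3, 7), (5, 2), (5, 11), (6, 2), (6, 11), (7, 1), (7, 12), (8, 1), (8, 12), (9, 6), (9, 7), (11, 1), (11, 12)}; affine count = 20; |E(F_13)| = 21.

Discriminant check: Δ ∝ 4a³ + 27b² = 4·0³ + 27·9² = 4·0 + 27·81 ≡ 3 (mod 13). Nonzero ⇒ E is nonsingular.
For each x ∈ F_13, compute rhs = x³ + 0·x + 9 mod 13, then count y ∈ F_13 with y² ≡ rhs.
  x = 0: rhs = 9, matching y values: 3, 10 (2 points).
  x = 1: rhs = 10, matching y values: 6, 7 (2 points).
  x = 2: rhs = 4, matching y values: 2, 11 (2 points).
  x = 3: rhs = 10, matching y values: 6, 7 (2 points).
  x = 4: rhs = 8, matching y values: none (0 points).
  x = 5: rhs = 4, matching y values: 2, 11 (2 points).
  x = 6: rhs = 4, matching y values: 2, 11 (2 points).
  x = 7: rhs = 1, matching y values: 1, 12 (2 points).
  x = 8: rhs = 1, matching y values: 1, 12 (2 points).
  x = 9: rhs = 10, matching y values: 6, 7 (2 points).
  x = 10: rhs = 8, matching y values: none (0 points).
  x = 11: rhs = 1, matching y values: 1, 12 (2 points).
  x = 12: rhs = 8, matching y values: none (0 points).
Total affine count: 20.
Full point count |E(F_13)| = 20 + 1 = 21.
Hasse bound: |21 − (13+1)| = |7| = 7 ≤ 2√13 ≈ 7.2111 ✓.


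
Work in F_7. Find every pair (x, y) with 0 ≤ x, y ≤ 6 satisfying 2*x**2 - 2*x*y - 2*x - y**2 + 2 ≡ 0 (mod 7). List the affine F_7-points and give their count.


Affine F_7-points: {(0, 3), (0, 4), (3, 0), (3, 1), (4, 3), (5, 0), (5, 4), (6, 1)}; count = 8.

For each of the 49 pairs (x, y) ∈ F_7², evaluate f(x, y) mod 7. Record the zeros.
  x = 0: [0↦2, 1↦1, 2↦5, 3↦0, 4↦0, 5↦5, 6↦1]  zeros at y ∈ {3, 4}
  x = 1: [0↦2, 1↦6, 2↦1, 3↦1, 4↦6, 5↦2, 6↦3]  zeros at y ∈ ∅
  x = 2: [0↦6, 1↦1, 2↦1, 3↦6, 4↦2, 5↦3, 6↦2]  zeros at y ∈ ∅
  x = 3: [0↦0, 1↦0, 2↦5, 3↦1, 4↦2, 5↦1, 6↦5]  zeros at y ∈ {0, 1}
  x = 4: [0↦5, 1↦3, 2↦6, 3↦0, 4↦6, 5↦3, 6↦5]  zeros at y ∈ {3}
  x = 5: [0↦0, 1↦3, 2↦4, 3↦3, 4↦0, 5↦2, 6↦2]  zeros at y ∈ {0, 4}
  x = 6: [0↦6, 1↦0, 2↦6, 3↦3, 4↦5, 5↦5, 6↦3]  zeros at y ∈ {1}
Collecting zeros: affine points = {(0, 3), (0, 4), (3, 0), (3, 1), (4, 3), (5, 0), (5, 4), (6, 1)}.
Total count |C(F_7)_aff| = 8.


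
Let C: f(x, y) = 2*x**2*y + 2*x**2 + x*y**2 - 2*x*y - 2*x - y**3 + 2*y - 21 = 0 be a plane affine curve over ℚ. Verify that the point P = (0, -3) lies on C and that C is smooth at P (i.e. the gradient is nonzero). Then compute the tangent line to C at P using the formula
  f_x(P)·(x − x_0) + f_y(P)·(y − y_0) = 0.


Tangent line at P: 13*x - 25*y - 75 = 0.

Step 1: f(0, -3) = 0, so P lies on C.
Step 2: partial derivatives
  f_x(x, y) = 4*x*y + 4*x + y**2 - 2*y - 2, f_y(x, y) = 2*x**2 + 2*x*y - 2*x - 3*y**2 + 2.
  f_x(P) = 13, f_y(P) = -25 (gradient nonzero, so P is smooth).
Step 3: tangent line at P: 13·(x − 0) + -25·(y − -3) = 0.
Expanding: 13*x - 25*y - 75 = 0.


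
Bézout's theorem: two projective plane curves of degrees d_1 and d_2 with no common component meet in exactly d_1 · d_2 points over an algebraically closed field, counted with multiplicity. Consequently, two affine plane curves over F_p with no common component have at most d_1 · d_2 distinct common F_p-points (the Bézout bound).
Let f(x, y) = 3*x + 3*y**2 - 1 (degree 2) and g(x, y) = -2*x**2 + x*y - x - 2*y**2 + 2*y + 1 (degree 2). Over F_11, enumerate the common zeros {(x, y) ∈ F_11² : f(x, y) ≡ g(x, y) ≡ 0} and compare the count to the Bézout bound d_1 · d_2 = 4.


Common zeros: {(0, 9)}; count = 1; Bézout bound = 4.

deg(f) = 2, deg(g) = 2, so Bézout bound = 4.
Scan x ∈ F_11. For each x, list the y ∈ F_11 with f(x, y) ≡ 0 and those with g(x, y) ≡ 0 (mod 11); the common zeros in that column are the intersection.
  x = 0: f ≡ 0 at y ∈ {2, 9}; g ≡ 0 at y ∈ {3, 9}; common: {9}.
  x = 1: f ≡ 0 at y ∈ {5, 6}; g ≡ 0 at y ∈ {3, 4}; common: ∅.
  x = 2: f ≡ 0 at y ∈ ∅; g ≡ 0 at y ∈ ∅; common: ∅.
  x = 3: f ≡ 0 at y ∈ {1, 10}; g ≡ 0 at y ∈ ∅; common: ∅.
  x = 4: f ≡ 0 at y ∈ {0}; g ≡ 0 at y ∈ {5, 9}; common: ∅.
  x = 5: f ≡ 0 at y ∈ ∅; g ≡ 0 at y ∈ ∅; common: ∅.
  x = 6: f ≡ 0 at y ∈ {3, 8}; g ≡ 0 at y ∈ {0, 4}; common: ∅.
  x = 7: f ≡ 0 at y ∈ ∅; g ≡ 0 at y ∈ ∅; common: ∅.
  x = 8: f ≡ 0 at y ∈ ∅; g ≡ 0 at y ∈ ∅; common: ∅.
  x = 9: f ≡ 0 at y ∈ ∅; g ≡ 0 at y ∈ {5, 6}; common: ∅.
  x = 10: f ≡ 0 at y ∈ {4, 7}; g ≡ 0 at y ∈ {0, 6}; common: ∅.
Collecting: common zeros = {(0, 9)}, so the count is 1.
Comparison with the Bézout bound: 1 ≤ 4 = deg(f)·deg(g), as expected for curves with no common component (the affine F_11-count falls short of the bound because intersections may lie at infinity, over extension fields, or carry multiplicity).


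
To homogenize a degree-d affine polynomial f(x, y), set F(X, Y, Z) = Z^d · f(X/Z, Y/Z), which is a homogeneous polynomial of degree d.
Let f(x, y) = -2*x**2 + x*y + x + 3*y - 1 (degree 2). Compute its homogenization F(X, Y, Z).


F(X, Y, Z) = -2*X**2 + X*Y + X*Z + 3*Y*Z - Z**2

deg(f) = 2.
Substitute x = X/Z, y = Y/Z into f, then multiply by Z^2.
  monomial -2·x^2·y^0 ↦ -2·X^2·Y^0·Z^0.
  monomial 1·x^1·y^1 ↦ 1·X^1·Y^1·Z^0.
  monomial 1·x^1·y^0 ↦ 1·X^1·Y^0·Z^1.
  monomial 3·x^0·y^1 ↦ 3·X^0·Y^1·Z^1.
  monomial -1·x^0·y^0 ↦ -1·X^0·Y^0·Z^2.
Collecting: F(X, Y, Z) = -2*X**2 + X*Y + X*Z + 3*Y*Z - Z**2.


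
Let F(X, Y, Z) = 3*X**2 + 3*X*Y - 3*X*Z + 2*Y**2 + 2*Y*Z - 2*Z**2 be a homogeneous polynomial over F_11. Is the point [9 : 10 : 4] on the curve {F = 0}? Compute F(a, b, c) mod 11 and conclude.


F(9,10,4) ≡ 4 (mod 11); P is NOT on the curve.

Evaluate F(9, 10, 4) term-by-term (mod 11).
  3*X**2 ↦ 3·81·1·1 = 243
  3*X*Y ↦ 3·9·10·1 = 270
  -3*X*Z ↦ -3·9·1·4 = -108
  2*Y**2 ↦ 2·1·100·1 = 200
  2*Y*Z ↦ 2·1·10·4 = 80
  -2*Z**2 ↦ -2·1·1·16 = -32
Sum: F(9, 10, 4) = (243) + (270) + (-108) + (200) + (80) + (-32) = 653.
Reducing mod 11: 653 ≡ 4 (mod 11).
Since F(a, b, c) ≡ 4 ≠ 0 (mod 11), P does NOT lie on the curve.


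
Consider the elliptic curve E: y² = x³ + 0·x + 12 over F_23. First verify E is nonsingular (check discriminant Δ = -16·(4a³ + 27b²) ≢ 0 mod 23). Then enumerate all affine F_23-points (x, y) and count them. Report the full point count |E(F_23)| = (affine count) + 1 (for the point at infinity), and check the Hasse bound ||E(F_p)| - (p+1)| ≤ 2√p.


Affine points = {(0, 9), (0, 14), (1, 6), (1, 17), (3, 4), (3, 19), (8, 8), (8, 15), (10, 0), (11, 3), (11, 20), (13, 1), (13, 22), (15, 11), (15, 12), (17, 7), (17, 16), (18, 5), (18, 18), (20, 10), (20, 13), (21, 2), (21, 21)}; affine count = 23; |E(F_23)| = 24.

Discriminant check: Δ ∝ 4a³ + 27b² = 4·0³ + 27·12² = 4·0 + 27·144 ≡ 1 (mod 23). Nonzero ⇒ E is nonsingular.
For each x ∈ F_23, compute rhs = x³ + 0·x + 12 mod 23, then count y ∈ F_23 with y² ≡ rhs.
  x = 0: rhs = 12, matching y values: 9, 14 (2 points).
  x = 1: rhs = 13, matching y values: 6, 17 (2 points).
  x = 2: rhs = 20, matching y values: none (0 points).
  x = 3: rhs = 16, matching y values: 4, 19 (2 points).
  x = 4: rhs = 7, matching y values: none (0 points).
  x = 5: rhs = 22, matching y values: none (0 points).
  x = 6: rhs = 21, matching y values: none (0 points).
  x = 7: rhs = 10, matching y values: none (0 points).
  x = 8: rhs = 18, matching y values: 8, 15 (2 points).
  x = 9: rhs = 5, matching y values: none (0 points).
  x = 10: rhs = 0, matching y values: 0 (1 points).
  x = 11: rhs = 9, matching y values: 3, 20 (2 points).
  x = 12: rhs = 15, matching y values: none (0 points).
  x = 13: rhs = 1, matching y values: 1, 22 (2 points).
  x = 14: rhs = 19, matching y values: none (0 points).
  x = 15: rhs = 6, matching y values: 11, 12 (2 points).
  x = 16: rhs = 14, matching y values: none (0 points).
  x = 17: rhs = 3, matching y values: 7, 16 (2 points).
  x = 18: rhs = 2, matching y values: 5, 18 (2 points).
  x = 19: rhs = 17, matching y values: none (0 points).
  x = 20: rhs = 8, matching y values: 10, 13 (2 points).
  x = 21: rhs = 4, matching y values: 2, 21 (2 points).
  x = 22: rhs = 11, matching y values: none (0 points).
Total affine count: 23.
Full point count |E(F_23)| = 23 + 1 = 24.
Hasse bound: |24 − (23+1)| = |0| = 0 ≤ 2√23 ≈ 9.5917 ✓.


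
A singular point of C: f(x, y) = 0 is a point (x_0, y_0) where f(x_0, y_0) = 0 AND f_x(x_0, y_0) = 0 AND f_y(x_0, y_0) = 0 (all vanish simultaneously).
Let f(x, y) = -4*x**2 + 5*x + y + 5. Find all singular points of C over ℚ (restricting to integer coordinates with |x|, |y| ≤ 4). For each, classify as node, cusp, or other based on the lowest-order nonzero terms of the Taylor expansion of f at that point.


No singular points in the scanned grid; C is smooth there.

Compute partial derivatives:
  f_x = 5 - 8*x.
  f_y = 1.
f_y = 1 is a nonzero constant, so f_y never vanishes: no point (x, y) can satisfy f = f_x = f_y = 0. In particular no (x, y) ∈ {−4, ..., 4}² is singular; the curve is smooth.


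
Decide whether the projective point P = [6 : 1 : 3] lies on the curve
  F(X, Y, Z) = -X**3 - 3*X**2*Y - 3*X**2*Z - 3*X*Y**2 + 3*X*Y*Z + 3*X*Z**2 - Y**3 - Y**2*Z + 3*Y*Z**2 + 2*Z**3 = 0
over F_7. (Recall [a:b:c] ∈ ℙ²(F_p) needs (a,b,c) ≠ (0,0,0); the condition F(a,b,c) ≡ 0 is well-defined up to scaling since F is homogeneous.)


F(6,1,3) ≡ 5 (mod 7); P is NOT on the curve.

Evaluate F(6, 1, 3) term-by-term (mod 7).
  -X**3 ↦ -1·216·1·1 = -216
  -3*X**2*Y ↦ -3·36·1·1 = -108
  -3*X**2*Z ↦ -3·36·1·3 = -324
  -3*X*Y**2 ↦ -3·6·1·1 = -18
  3*X*Y*Z ↦ 3·6·1·3 = 54
  3*X*Z**2 ↦ 3·6·1·9 = 162
  -Y**3 ↦ -1·1·1·1 = -1
  -Y**2*Z ↦ -1·1·1·3 = -3
  3*Y*Z**2 ↦ 3·1·1·9 = 27
  2*Z**3 ↦ 2·1·1·27 = 54
Sum: F(6, 1, 3) = (-216) + (-108) + (-324) + (-18) + (54) + (162) + (-1) + (-3) + (27) + (54) = -373.
Reducing mod 7: -373 ≡ 5 (mod 7).
Since F(a, b, c) ≡ 5 ≠ 0 (mod 7), P does NOT lie on the curve.


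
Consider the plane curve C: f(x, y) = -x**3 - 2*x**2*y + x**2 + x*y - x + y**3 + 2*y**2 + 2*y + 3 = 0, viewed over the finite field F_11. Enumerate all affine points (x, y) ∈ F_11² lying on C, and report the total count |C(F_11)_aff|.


Affine F_11-points: {(1, 9), (2, 4), (2, 8), (4, 10), (6, 3), (6, 8), (6, 9), (9, 9), (10, 5), (10, 7), (10, 8)}; count = 11.

For each of the 121 pairs (x, y) ∈ F_11², evaluate f(x, y) mod 11. Record the zeros.
  x = 0: [0↦3, 1↦8, 2↦1, 3↦10, 4↦8, 5↦1, 6↦6, 7↦7, 8↦10, 9↦10, 10↦2]  zeros at y ∈ ∅
  x = 1: [0↦2, 1↦6, 2↦9, 3↦6, 4↦3, 5↦6, 6↦10, 7↦10, 8↦1, 9↦0, 10↦2]  zeros at y ∈ {9}
  x = 2: [0↦8, 1↦7, 2↦5, 3↦8, 4↦0, 5↦9, 6↦8, 7↦3, 8↦0, 9↦5, 10↦2]  zeros at y ∈ {4, 8}
  x = 3: [0↦4, 1↦5, 2↦5, 3↦10, 4↦4, 5↦4, 6↦5, 7↦2, 8↦1, 9↦8, 10↦7]  zeros at y ∈ ∅
  x = 4: [0↦6, 1↦5, 2↦3, 3↦6, 4↦9, 5↦7, 6↦6, 7↦1, 8↦9, 9↦3, 10↦0]  zeros at y ∈ {10}
  x = 5: [0↦8, 1↦1, 2↦4, 3↦1, 4↦9, 5↦1, 6↦5, 7↦5, 8↦7, 9↦6, 10↦8]  zeros at y ∈ ∅
  x = 6: [0↦4, 1↦9, 2↦2, 3↦0, 4↦9, 5↦2, 6↦7, 7↦8, 8↦0, 9↦0, 10↦3]  zeros at y ∈ {3, 8, 9}
  x = 7: [0↦10, 1↦1, 2↦2, 3↦8, 4↦3, 5↦4, 6↦6, 7↦4, 8↦4, 9↦1, 10↦1]  zeros at y ∈ ∅
  x = 8: [0↦9, 1↦4, 2↦9, 3↦8, 4↦7, 5↦1, 6↦7, 7↦9, 8↦2, 9↦3, 10↦7]  zeros at y ∈ ∅
  x = 9: [0↦6, 1↦1, 2↦6, 3↦5, 4↦4, 5↦9, 6↦4, 7↦6, 8↦10, 9↦0, 10↦4]  zeros at y ∈ {9}
  x = 10: [0↦6, 1↦8, 2↦9, 3↦4, 4↦10, 5↦0, 6↦2, 7↦0, 8↦0, 9↦8, 10↦8]  zeros at y ∈ {5, 7, 8}
Collecting zeros: affine points = {(1, 9), (2, 4), (2, 8), (4, 10), (6, 3), (6, 8), (6, 9), (9, 9), (10, 5), (10, 7), (10, 8)}.
Total count |C(F_11)_aff| = 11.


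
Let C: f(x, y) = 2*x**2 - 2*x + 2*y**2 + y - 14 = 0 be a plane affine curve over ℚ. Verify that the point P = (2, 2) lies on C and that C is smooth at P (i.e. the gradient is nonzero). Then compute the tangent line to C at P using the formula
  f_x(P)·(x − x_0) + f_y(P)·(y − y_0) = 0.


Tangent line at P: 6*x + 9*y - 30 = 0.

Step 1: f(2, 2) = 0, so P lies on C.
Step 2: partial derivatives
  f_x(x, y) = 4*x - 2, f_y(x, y) = 4*y + 1.
  f_x(P) = 6, f_y(P) = 9 (gradient nonzero, so P is smooth).
Step 3: tangent line at P: 6·(x − 2) + 9·(y − 2) = 0.
Expanding: 6*x + 9*y - 30 = 0.


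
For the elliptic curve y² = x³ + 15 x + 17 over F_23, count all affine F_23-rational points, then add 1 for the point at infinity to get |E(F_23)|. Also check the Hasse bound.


Affine points = {(2, 3), (2, 20), (4, 7), (4, 16), (6, 1), (6, 22), (11, 8), (11, 15), (12, 4), (12, 19), (14, 2), (14, 21), (15, 11), (15, 12), (16, 11), (16, 12), (18, 1), (18, 22), (19, 10), (19, 13), (21, 5), (21, 18), (22, 1), (22, 22)}; affine count = 24; |E(F_23)| = 25.

Discriminant check: Δ ∝ 4a³ + 27b² = 4·15³ + 27·17² = 4·3375 + 27·289 ≡ 5 (mod 23). Nonzero ⇒ E is nonsingular.
For each x ∈ F_23, compute rhs = x³ + 15·x + 17 mod 23, then count y ∈ F_23 with y² ≡ rhs.
  x = 0: rhs = 17, matching y values: none (0 points).
  x = 1: rhs = 10, matching y values: none (0 points).
  x = 2: rhs = 9, matching y values: 3, 20 (2 points).
  x = 3: rhs = 20, matching y values: none (0 points).
  x = 4: rhs = 3, matching y values: 7, 16 (2 points).
  x = 5: rhs = 10, matching y values: none (0 points).
  x = 6: rhs = 1, matching y values: 1, 22 (2 points).
  x = 7: rhs = 5, matching y values: none (0 points).
  x = 8: rhs = 5, matching y values: none (0 points).
  x = 9: rhs = 7, matching y values: none (0 points).
  x = 10: rhs = 17, matching y values: none (0 points).
  x = 11: rhs = 18, matching y values: 8, 15 (2 points).
  x = 12: rhs = 16, matching y values: 4, 19 (2 points).
  x = 13: rhs = 17, matching y values: none (0 points).
  x = 14: rhs = 4, matching y values: 2, 21 (2 points).
  x = 15: rhs = 6, matching y values: 11, 12 (2 points).
  x = 16: rhs = 6, matching y values: 11, 12 (2 points).
  x = 17: rhs = 10, matching y values: none (0 points).
  x = 18: rhs = 1, matching y values: 1, 22 (2 points).
  x = 19: rhs = 8, matching y values: 10, 13 (2 points).
  x = 20: rhs = 14, matching y values: none (0 points).
  x = 21: rhs = 2, matching y values: 5, 18 (2 points).
  x = 22: rhs = 1, matching y values: 1, 22 (2 points).
Total affine count: 24.
Full point count |E(F_23)| = 24 + 1 = 25.
Hasse bound: |25 − (23+1)| = |1| = 1 ≤ 2√23 ≈ 9.5917 ✓.


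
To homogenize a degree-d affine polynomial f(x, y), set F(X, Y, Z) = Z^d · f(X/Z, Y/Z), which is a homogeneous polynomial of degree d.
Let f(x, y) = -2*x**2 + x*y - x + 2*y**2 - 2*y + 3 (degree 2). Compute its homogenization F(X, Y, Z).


F(X, Y, Z) = -2*X**2 + X*Y - X*Z + 2*Y**2 - 2*Y*Z + 3*Z**2

deg(f) = 2.
Substitute x = X/Z, y = Y/Z into f, then multiply by Z^2.
  monomial -2·x^2·y^0 ↦ -2·X^2·Y^0·Z^0.
  monomial 1·x^1·y^1 ↦ 1·X^1·Y^1·Z^0.
  monomial -1·x^1·y^0 ↦ -1·X^1·Y^0·Z^1.
  monomial 2·x^0·y^2 ↦ 2·X^0·Y^2·Z^0.
  monomial -2·x^0·y^1 ↦ -2·X^0·Y^1·Z^1.
  monomial 3·x^0·y^0 ↦ 3·X^0·Y^0·Z^2.
Collecting: F(X, Y, Z) = -2*X**2 + X*Y - X*Z + 2*Y**2 - 2*Y*Z + 3*Z**2.


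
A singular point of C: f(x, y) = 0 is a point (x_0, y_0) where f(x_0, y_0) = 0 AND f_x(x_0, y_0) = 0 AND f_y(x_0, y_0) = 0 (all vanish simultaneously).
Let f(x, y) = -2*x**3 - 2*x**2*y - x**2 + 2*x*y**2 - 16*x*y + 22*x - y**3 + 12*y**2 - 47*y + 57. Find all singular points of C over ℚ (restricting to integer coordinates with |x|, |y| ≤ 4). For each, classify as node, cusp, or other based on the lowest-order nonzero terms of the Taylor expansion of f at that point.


Singular points: {(-1, 3)}; classification: node.

Compute partial derivatives:
  f_x = -6*x**2 - 4*x*y - 2*x + 2*y**2 - 16*y + 22.
  f_y = -2*x**2 + 4*x*y - 16*x - 3*y**2 + 24*y - 47.
Scan x_0 ∈ {−4, ..., 4}. For each x_0, f_y(x_0, y) is a polynomial in y; find its integer roots y ∈ {−4, ..., 4}, then test f_x and f at those candidates.
  x = -4: f_y(-4, y) = -3*y**2 + 8*y - 15; no integer root y with |y| ≤ 4.
  x = -3: f_y(-3, y) = -3*y**2 + 12*y - 17; no integer root y with |y| ≤ 4.
  x = -2: f_y(-2, y) = -3*y**2 + 16*y - 23; no integer root y with |y| ≤ 4.
  x = -1: f_y(-1, y) = -3*y**2 + 20*y - 33; vanishes at y ∈ {3}. (-1, 3): f_x = 0, f = 0 — SINGULAR.
  x = 0: f_y(0, y) = -3*y**2 + 24*y - 47; no integer root y with |y| ≤ 4.
  x = 1: f_y(1, y) = -3*y**2 + 28*y - 65; no integer root y with |y| ≤ 4.
  x = 2: f_y(2, y) = -3*y**2 + 32*y - 87; no integer root y with |y| ≤ 4.
  x = 3: f_y(3, y) = -3*y**2 + 36*y - 113; no integer root y with |y| ≤ 4.
  x = 4: f_y(4, y) = -3*y**2 + 40*y - 143; no integer root y with |y| ≤ 4.
Only singular point on the grid: (-1, 3).
Classify: substitute x = -1 + u, y = 3 + v and expand: f = -2*u**3 - 2*u**2*v - u**2 + 2*u*v**2 - v**3 + v**2.
No constant or linear terms (consistent with a singular point). Quadratic part: -u**2 + v**2. Cubic part: -2*u**3 - 2*u**2*v + 2*u*v**2 - v**3.
The quadratic part v**2 - u**2 = (v − u)(v + u) splits into two distinct linear factors, so there are two distinct tangent lines y − 3 = ±(x − -1) — this is a node (ordinary double point).
Classification: node.


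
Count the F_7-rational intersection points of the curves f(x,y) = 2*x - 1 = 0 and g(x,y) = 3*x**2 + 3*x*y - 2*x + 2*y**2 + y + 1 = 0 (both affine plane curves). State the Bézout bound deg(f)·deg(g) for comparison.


Common zeros: {(4, 1), (4, 3)}; count = 2; Bézout bound = 2.

deg(f) = 1, deg(g) = 2, so Bézout bound = 2.
Scan x ∈ F_7. For each x, list the y ∈ F_7 with f(x, y) ≡ 0 and those with g(x, y) ≡ 0 (mod 7); the common zeros in that column are the intersection.
  x = 0: f ≡ 0 at y ∈ ∅; g ≡ 0 at y ∈ {5}; common: ∅.
  x = 1: f ≡ 0 at y ∈ ∅; g ≡ 0 at y ∈ {6}; common: ∅.
  x = 2: f ≡ 0 at y ∈ ∅; g ≡ 0 at y ∈ ∅; common: ∅.
  x = 3: f ≡ 0 at y ∈ ∅; g ≡ 0 at y ∈ {3, 6}; common: ∅.
  x = 4: f ≡ 0 at y ∈ {0, 1, 2, 3, 4, 5, 6}; g ≡ 0 at y ∈ {1, 3}; common: {1, 3}.
  x = 5: f ≡ 0 at y ∈ ∅; g ≡ 0 at y ∈ {1, 5}; common: ∅.
  x = 6: f ≡ 0 at y ∈ ∅; g ≡ 0 at y ∈ ∅; common: ∅.
Collecting: common zeros = {(4, 1), (4, 3)}, so the count is 2.
Comparison with the Bézout bound: 2 ≤ 2 = deg(f)·deg(g), as expected for curves with no common component (the bound is attained).
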